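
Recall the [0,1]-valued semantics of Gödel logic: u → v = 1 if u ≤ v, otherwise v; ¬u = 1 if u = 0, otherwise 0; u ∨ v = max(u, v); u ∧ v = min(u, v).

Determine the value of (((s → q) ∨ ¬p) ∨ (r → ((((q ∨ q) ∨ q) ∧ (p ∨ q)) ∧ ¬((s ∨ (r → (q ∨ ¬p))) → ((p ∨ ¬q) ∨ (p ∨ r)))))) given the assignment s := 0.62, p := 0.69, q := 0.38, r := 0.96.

0.38

(s → q): 0.62 > 0.38, so result = 0.38
¬p: Gödel ¬ of 0.69 = 0 (operand ≠ 0)
((s → q) ∨ ¬p) = max(0.38, 0) = 0.38
(q ∨ q) = max(0.38, 0.38) = 0.38
((q ∨ q) ∨ q) = max(0.38, 0.38) = 0.38
(p ∨ q) = max(0.69, 0.38) = 0.69
(((q ∨ q) ∨ q) ∧ (p ∨ q)) = min(0.38, 0.69) = 0.38
¬p: Gödel ¬ of 0.69 = 0 (operand ≠ 0)
(q ∨ ¬p) = max(0.38, 0) = 0.38
(r → (q ∨ ¬p)): 0.96 > 0.38, so result = 0.38
(s ∨ (r → (q ∨ ¬p))) = max(0.62, 0.38) = 0.62
¬q: Gödel ¬ of 0.38 = 0 (operand ≠ 0)
(p ∨ ¬q) = max(0.69, 0) = 0.69
(p ∨ r) = max(0.69, 0.96) = 0.96
((p ∨ ¬q) ∨ (p ∨ r)) = max(0.69, 0.96) = 0.96
((s ∨ (r → (q ∨ ¬p))) → ((p ∨ ¬q) ∨ (p ∨ r))): 0.62 ≤ 0.96, so result = 1
¬((s ∨ (r → (q ∨ ¬p))) → ((p ∨ ¬q) ∨ (p ∨ r))): Gödel ¬ of 1 = 0 (operand ≠ 0)
((((q ∨ q) ∨ q) ∧ (p ∨ q)) ∧ ¬((s ∨ (r → (q ∨ ¬p))) → ((p ∨ ¬q) ∨ (p ∨ r)))) = min(0.38, 0) = 0
(r → ((((q ∨ q) ∨ q) ∧ (p ∨ q)) ∧ ¬((s ∨ (r → (q ∨ ¬p))) → ((p ∨ ¬q) ∨ (p ∨ r))))): 0.96 > 0, so result = 0
(((s → q) ∨ ¬p) ∨ (r → ((((q ∨ q) ∨ q) ∧ (p ∨ q)) ∧ ¬((s ∨ (r → (q ∨ ¬p))) → ((p ∨ ¬q) ∨ (p ∨ r)))))) = max(0.38, 0) = 0.38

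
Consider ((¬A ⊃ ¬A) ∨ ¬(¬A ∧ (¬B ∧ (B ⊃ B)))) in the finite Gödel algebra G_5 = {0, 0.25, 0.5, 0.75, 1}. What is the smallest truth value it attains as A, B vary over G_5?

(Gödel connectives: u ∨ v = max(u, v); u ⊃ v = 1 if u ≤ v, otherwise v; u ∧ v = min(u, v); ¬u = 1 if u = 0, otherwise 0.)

Every assignment gives 1. For instance at A = 0, B = 0:
  ¬A: Gödel ¬ of 0 = 1 (operand is 0)
  ¬A: Gödel ¬ of 0 = 1 (operand is 0)
  (¬A ⊃ ¬A): 1 ≤ 1, so result = 1
  ¬A: Gödel ¬ of 0 = 1 (operand is 0)
  ¬B: Gödel ¬ of 0 = 1 (operand is 0)
  (B ⊃ B): 0 ≤ 0, so result = 1
  (¬B ∧ (B ⊃ B)) = min(1, 1) = 1
  (¬A ∧ (¬B ∧ (B ⊃ B))) = min(1, 1) = 1
  ¬(¬A ∧ (¬B ∧ (B ⊃ B))): Gödel ¬ of 1 = 0 (operand ≠ 0)
  ((¬A ⊃ ¬A) ∨ ¬(¬A ∧ (¬B ∧ (B ⊃ B)))) = max(1, 0) = 1
All 25 assignments give value 1 — the formula is a G_5-tautology.

1.00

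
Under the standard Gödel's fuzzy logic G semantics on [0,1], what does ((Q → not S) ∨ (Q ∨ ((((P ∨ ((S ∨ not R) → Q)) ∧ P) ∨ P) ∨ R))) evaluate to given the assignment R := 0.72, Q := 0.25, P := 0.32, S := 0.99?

0.72

not S: Gödel ¬ of 0.99 = 0 (operand ≠ 0)
(Q → not S): 0.25 > 0, so result = 0
not R: Gödel ¬ of 0.72 = 0 (operand ≠ 0)
(S ∨ not R) = max(0.99, 0) = 0.99
((S ∨ not R) → Q): 0.99 > 0.25, so result = 0.25
(P ∨ ((S ∨ not R) → Q)) = max(0.32, 0.25) = 0.32
((P ∨ ((S ∨ not R) → Q)) ∧ P) = min(0.32, 0.32) = 0.32
(((P ∨ ((S ∨ not R) → Q)) ∧ P) ∨ P) = max(0.32, 0.32) = 0.32
((((P ∨ ((S ∨ not R) → Q)) ∧ P) ∨ P) ∨ R) = max(0.32, 0.72) = 0.72
(Q ∨ ((((P ∨ ((S ∨ not R) → Q)) ∧ P) ∨ P) ∨ R)) = max(0.25, 0.72) = 0.72
((Q → not S) ∨ (Q ∨ ((((P ∨ ((S ∨ not R) → Q)) ∧ P) ∨ P) ∨ R))) = max(0, 0.72) = 0.72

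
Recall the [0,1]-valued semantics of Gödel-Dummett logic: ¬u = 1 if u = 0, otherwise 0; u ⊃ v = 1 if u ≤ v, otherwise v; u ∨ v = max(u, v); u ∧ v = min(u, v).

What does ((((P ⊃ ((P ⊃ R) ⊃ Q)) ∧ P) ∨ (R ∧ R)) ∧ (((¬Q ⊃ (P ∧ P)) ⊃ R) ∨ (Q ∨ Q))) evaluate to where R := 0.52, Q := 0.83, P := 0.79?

(P ⊃ R): 0.79 > 0.52, so result = 0.52
((P ⊃ R) ⊃ Q): 0.52 ≤ 0.83, so result = 1
(P ⊃ ((P ⊃ R) ⊃ Q)): 0.79 ≤ 1, so result = 1
((P ⊃ ((P ⊃ R) ⊃ Q)) ∧ P) = min(1, 0.79) = 0.79
(R ∧ R) = min(0.52, 0.52) = 0.52
(((P ⊃ ((P ⊃ R) ⊃ Q)) ∧ P) ∨ (R ∧ R)) = max(0.79, 0.52) = 0.79
¬Q: Gödel ¬ of 0.83 = 0 (operand ≠ 0)
(P ∧ P) = min(0.79, 0.79) = 0.79
(¬Q ⊃ (P ∧ P)): 0 ≤ 0.79, so result = 1
((¬Q ⊃ (P ∧ P)) ⊃ R): 1 > 0.52, so result = 0.52
(Q ∨ Q) = max(0.83, 0.83) = 0.83
(((¬Q ⊃ (P ∧ P)) ⊃ R) ∨ (Q ∨ Q)) = max(0.52, 0.83) = 0.83
((((P ⊃ ((P ⊃ R) ⊃ Q)) ∧ P) ∨ (R ∧ R)) ∧ (((¬Q ⊃ (P ∧ P)) ⊃ R) ∨ (Q ∨ Q))) = min(0.79, 0.83) = 0.79

0.79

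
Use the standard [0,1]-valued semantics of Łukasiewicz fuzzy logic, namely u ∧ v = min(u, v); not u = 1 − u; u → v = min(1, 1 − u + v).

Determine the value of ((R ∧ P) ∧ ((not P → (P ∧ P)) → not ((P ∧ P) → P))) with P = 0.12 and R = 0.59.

(R ∧ P) = min(0.59, 0.12) = 0.12
not P: Łukasiewicz ¬ gives 1 − 0.12 = 0.88
(P ∧ P) = min(0.12, 0.12) = 0.12
(not P → (P ∧ P)): min(1, 1 − 0.88 + 0.12) = 0.24
(P ∧ P) = min(0.12, 0.12) = 0.12
((P ∧ P) → P): min(1, 1 − 0.12 + 0.12) = 1
not ((P ∧ P) → P): Łukasiewicz ¬ gives 1 − 1 = 0
((not P → (P ∧ P)) → not ((P ∧ P) → P)): min(1, 1 − 0.24 + 0) = 0.76
((R ∧ P) ∧ ((not P → (P ∧ P)) → not ((P ∧ P) → P))) = min(0.12, 0.76) = 0.12

0.12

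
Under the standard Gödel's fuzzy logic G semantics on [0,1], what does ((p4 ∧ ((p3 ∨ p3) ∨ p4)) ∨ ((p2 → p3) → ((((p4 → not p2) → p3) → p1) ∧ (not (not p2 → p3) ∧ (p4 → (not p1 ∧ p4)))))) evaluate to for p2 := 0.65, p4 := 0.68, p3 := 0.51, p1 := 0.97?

(p3 ∨ p3) = max(0.51, 0.51) = 0.51
((p3 ∨ p3) ∨ p4) = max(0.51, 0.68) = 0.68
(p4 ∧ ((p3 ∨ p3) ∨ p4)) = min(0.68, 0.68) = 0.68
(p2 → p3): 0.65 > 0.51, so result = 0.51
not p2: Gödel ¬ of 0.65 = 0 (operand ≠ 0)
(p4 → not p2): 0.68 > 0, so result = 0
((p4 → not p2) → p3): 0 ≤ 0.51, so result = 1
(((p4 → not p2) → p3) → p1): 1 > 0.97, so result = 0.97
not p2: Gödel ¬ of 0.65 = 0 (operand ≠ 0)
(not p2 → p3): 0 ≤ 0.51, so result = 1
not (not p2 → p3): Gödel ¬ of 1 = 0 (operand ≠ 0)
not p1: Gödel ¬ of 0.97 = 0 (operand ≠ 0)
(not p1 ∧ p4) = min(0, 0.68) = 0
(p4 → (not p1 ∧ p4)): 0.68 > 0, so result = 0
(not (not p2 → p3) ∧ (p4 → (not p1 ∧ p4))) = min(0, 0) = 0
((((p4 → not p2) → p3) → p1) ∧ (not (not p2 → p3) ∧ (p4 → (not p1 ∧ p4)))) = min(0.97, 0) = 0
((p2 → p3) → ((((p4 → not p2) → p3) → p1) ∧ (not (not p2 → p3) ∧ (p4 → (not p1 ∧ p4))))): 0.51 > 0, so result = 0
((p4 ∧ ((p3 ∨ p3) ∨ p4)) ∨ ((p2 → p3) → ((((p4 → not p2) → p3) → p1) ∧ (not (not p2 → p3) ∧ (p4 → (not p1 ∧ p4)))))) = max(0.68, 0) = 0.68

0.68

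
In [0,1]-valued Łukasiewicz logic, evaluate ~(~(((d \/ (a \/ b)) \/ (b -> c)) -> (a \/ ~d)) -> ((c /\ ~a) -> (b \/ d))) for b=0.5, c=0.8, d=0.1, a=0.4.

0.00

(a \/ b) = max(0.4, 0.5) = 0.5
(d \/ (a \/ b)) = max(0.1, 0.5) = 0.5
(b -> c): min(1, 1 − 0.5 + 0.8) = 1
((d \/ (a \/ b)) \/ (b -> c)) = max(0.5, 1) = 1
~d: Łukasiewicz ¬ gives 1 − 0.1 = 0.9
(a \/ ~d) = max(0.4, 0.9) = 0.9
(((d \/ (a \/ b)) \/ (b -> c)) -> (a \/ ~d)): min(1, 1 − 1 + 0.9) = 0.9
~(((d \/ (a \/ b)) \/ (b -> c)) -> (a \/ ~d)): Łukasiewicz ¬ gives 1 − 0.9 = 0.1
~a: Łukasiewicz ¬ gives 1 − 0.4 = 0.6
(c /\ ~a) = min(0.8, 0.6) = 0.6
(b \/ d) = max(0.5, 0.1) = 0.5
((c /\ ~a) -> (b \/ d)): min(1, 1 − 0.6 + 0.5) = 0.9
(~(((d \/ (a \/ b)) \/ (b -> c)) -> (a \/ ~d)) -> ((c /\ ~a) -> (b \/ d))): min(1, 1 − 0.1 + 0.9) = 1
~(~(((d \/ (a \/ b)) \/ (b -> c)) -> (a \/ ~d)) -> ((c /\ ~a) -> (b \/ d))): Łukasiewicz ¬ gives 1 − 1 = 0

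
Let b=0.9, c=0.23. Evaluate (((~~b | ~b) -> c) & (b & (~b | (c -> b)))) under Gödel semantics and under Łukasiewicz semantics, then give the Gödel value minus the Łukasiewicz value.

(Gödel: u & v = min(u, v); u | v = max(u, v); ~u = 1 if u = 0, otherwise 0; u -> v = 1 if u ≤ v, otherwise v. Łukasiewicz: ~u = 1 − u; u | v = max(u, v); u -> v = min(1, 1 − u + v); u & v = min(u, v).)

-0.10

Gödel evaluation:
  ~b: Gödel ¬ of 0.9 = 0 (operand ≠ 0)
  ~~b: Gödel ¬ of 0 = 1 (operand is 0)
  ~b: Gödel ¬ of 0.9 = 0 (operand ≠ 0)
  (~~b | ~b) = max(1, 0) = 1
  ((~~b | ~b) -> c): 1 > 0.23, so result = 0.23
  ~b: Gödel ¬ of 0.9 = 0 (operand ≠ 0)
  (c -> b): 0.23 ≤ 0.9, so result = 1
  (~b | (c -> b)) = max(0, 1) = 1
  (b & (~b | (c -> b))) = min(0.9, 1) = 0.9
  (((~~b | ~b) -> c) & (b & (~b | (c -> b)))) = min(0.23, 0.9) = 0.23
  Gödel value = 0.23
Łukasiewicz evaluation:
  ~b: Łukasiewicz ¬ gives 1 − 0.9 = 0.1
  ~~b: Łukasiewicz ¬ gives 1 − 0.1 = 0.9
  ~b: Łukasiewicz ¬ gives 1 − 0.9 = 0.1
  (~~b | ~b) = max(0.9, 0.1) = 0.9
  ((~~b | ~b) -> c): min(1, 1 − 0.9 + 0.23) = 0.33
  ~b: Łukasiewicz ¬ gives 1 − 0.9 = 0.1
  (c -> b): min(1, 1 − 0.23 + 0.9) = 1
  (~b | (c -> b)) = max(0.1, 1) = 1
  (b & (~b | (c -> b))) = min(0.9, 1) = 0.9
  (((~~b | ~b) -> c) & (b & (~b | (c -> b)))) = min(0.33, 0.9) = 0.33
  Łukasiewicz value = 0.33
Difference: 0.23 − 0.33 = -0.10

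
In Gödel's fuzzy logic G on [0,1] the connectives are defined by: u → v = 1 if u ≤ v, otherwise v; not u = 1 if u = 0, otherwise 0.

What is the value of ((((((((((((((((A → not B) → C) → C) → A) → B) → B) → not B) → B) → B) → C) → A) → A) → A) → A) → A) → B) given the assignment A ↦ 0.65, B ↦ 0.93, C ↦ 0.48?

0.93

not B: Gödel ¬ of 0.93 = 0 (operand ≠ 0)
(A → not B): 0.65 > 0, so result = 0
((A → not B) → C): 0 ≤ 0.48, so result = 1
(((A → not B) → C) → C): 1 > 0.48, so result = 0.48
((((A → not B) → C) → C) → A): 0.48 ≤ 0.65, so result = 1
(((((A → not B) → C) → C) → A) → B): 1 > 0.93, so result = 0.93
((((((A → not B) → C) → C) → A) → B) → B): 0.93 ≤ 0.93, so result = 1
not B: Gödel ¬ of 0.93 = 0 (operand ≠ 0)
(((((((A → not B) → C) → C) → A) → B) → B) → not B): 1 > 0, so result = 0
((((((((A → not B) → C) → C) → A) → B) → B) → not B) → B): 0 ≤ 0.93, so result = 1
(((((((((A → not B) → C) → C) → A) → B) → B) → not B) → B) → B): 1 > 0.93, so result = 0.93
((((((((((A → not B) → C) → C) → A) → B) → B) → not B) → B) → B) → C): 0.93 > 0.48, so result = 0.48
(((((((((((A → not B) → C) → C) → A) → B) → B) → not B) → B) → B) → C) → A): 0.48 ≤ 0.65, so result = 1
((((((((((((A → not B) → C) → C) → A) → B) → B) → not B) → B) → B) → C) → A) → A): 1 > 0.65, so result = 0.65
(((((((((((((A → not B) → C) → C) → A) → B) → B) → not B) → B) → B) → C) → A) → A) → A): 0.65 ≤ 0.65, so result = 1
((((((((((((((A → not B) → C) → C) → A) → B) → B) → not B) → B) → B) → C) → A) → A) → A) → A): 1 > 0.65, so result = 0.65
(((((((((((((((A → not B) → C) → C) → A) → B) → B) → not B) → B) → B) → C) → A) → A) → A) → A) → A): 0.65 ≤ 0.65, so result = 1
((((((((((((((((A → not B) → C) → C) → A) → B) → B) → not B) → B) → B) → C) → A) → A) → A) → A) → A) → B): 1 > 0.93, so result = 0.93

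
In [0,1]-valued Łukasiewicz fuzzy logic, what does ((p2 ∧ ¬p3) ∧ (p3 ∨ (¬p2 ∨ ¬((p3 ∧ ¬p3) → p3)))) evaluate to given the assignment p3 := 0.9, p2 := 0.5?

¬p3: Łukasiewicz ¬ gives 1 − 0.9 = 0.1
(p2 ∧ ¬p3) = min(0.5, 0.1) = 0.1
¬p2: Łukasiewicz ¬ gives 1 − 0.5 = 0.5
¬p3: Łukasiewicz ¬ gives 1 − 0.9 = 0.1
(p3 ∧ ¬p3) = min(0.9, 0.1) = 0.1
((p3 ∧ ¬p3) → p3): min(1, 1 − 0.1 + 0.9) = 1
¬((p3 ∧ ¬p3) → p3): Łukasiewicz ¬ gives 1 − 1 = 0
(¬p2 ∨ ¬((p3 ∧ ¬p3) → p3)) = max(0.5, 0) = 0.5
(p3 ∨ (¬p2 ∨ ¬((p3 ∧ ¬p3) → p3))) = max(0.9, 0.5) = 0.9
((p2 ∧ ¬p3) ∧ (p3 ∨ (¬p2 ∨ ¬((p3 ∧ ¬p3) → p3)))) = min(0.1, 0.9) = 0.1

0.10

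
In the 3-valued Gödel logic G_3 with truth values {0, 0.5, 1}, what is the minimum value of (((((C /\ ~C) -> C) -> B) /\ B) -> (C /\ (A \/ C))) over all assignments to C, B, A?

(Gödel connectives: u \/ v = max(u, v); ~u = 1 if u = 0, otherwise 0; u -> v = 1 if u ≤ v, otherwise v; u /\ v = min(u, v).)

The minimum is attained at C = 0, B = 0.5, A = 0:
  ~C: Gödel ¬ of 0 = 1 (operand is 0)
  (C /\ ~C) = min(0, 1) = 0
  ((C /\ ~C) -> C): 0 ≤ 0, so result = 1
  (((C /\ ~C) -> C) -> B): 1 > 0.5, so result = 0.5
  ((((C /\ ~C) -> C) -> B) /\ B) = min(0.5, 0.5) = 0.5
  (A \/ C) = max(0, 0) = 0
  (C /\ (A \/ C)) = min(0, 0) = 0
  (((((C /\ ~C) -> C) -> B) /\ B) -> (C /\ (A \/ C))): 0.5 > 0, so result = 0
Checking all 27 assignments confirms none give a value below 0.00.

0.00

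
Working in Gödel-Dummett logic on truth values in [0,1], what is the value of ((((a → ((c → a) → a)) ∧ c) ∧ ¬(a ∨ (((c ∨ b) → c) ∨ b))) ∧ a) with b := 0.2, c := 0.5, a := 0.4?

(c → a): 0.5 > 0.4, so result = 0.4
((c → a) → a): 0.4 ≤ 0.4, so result = 1
(a → ((c → a) → a)): 0.4 ≤ 1, so result = 1
((a → ((c → a) → a)) ∧ c) = min(1, 0.5) = 0.5
(c ∨ b) = max(0.5, 0.2) = 0.5
((c ∨ b) → c): 0.5 ≤ 0.5, so result = 1
(((c ∨ b) → c) ∨ b) = max(1, 0.2) = 1
(a ∨ (((c ∨ b) → c) ∨ b)) = max(0.4, 1) = 1
¬(a ∨ (((c ∨ b) → c) ∨ b)): Gödel ¬ of 1 = 0 (operand ≠ 0)
(((a → ((c → a) → a)) ∧ c) ∧ ¬(a ∨ (((c ∨ b) → c) ∨ b))) = min(0.5, 0) = 0
((((a → ((c → a) → a)) ∧ c) ∧ ¬(a ∨ (((c ∨ b) → c) ∨ b))) ∧ a) = min(0, 0.4) = 0

0.00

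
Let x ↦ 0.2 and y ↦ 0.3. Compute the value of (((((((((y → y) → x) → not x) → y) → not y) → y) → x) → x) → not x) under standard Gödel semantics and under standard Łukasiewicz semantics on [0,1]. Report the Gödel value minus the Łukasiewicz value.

-1.00

Gödel evaluation:
  (y → y): 0.3 ≤ 0.3, so result = 1
  ((y → y) → x): 1 > 0.2, so result = 0.2
  not x: Gödel ¬ of 0.2 = 0 (operand ≠ 0)
  (((y → y) → x) → not x): 0.2 > 0, so result = 0
  ((((y → y) → x) → not x) → y): 0 ≤ 0.3, so result = 1
  not y: Gödel ¬ of 0.3 = 0 (operand ≠ 0)
  (((((y → y) → x) → not x) → y) → not y): 1 > 0, so result = 0
  ((((((y → y) → x) → not x) → y) → not y) → y): 0 ≤ 0.3, so result = 1
  (((((((y → y) → x) → not x) → y) → not y) → y) → x): 1 > 0.2, so result = 0.2
  ((((((((y → y) → x) → not x) → y) → not y) → y) → x) → x): 0.2 ≤ 0.2, so result = 1
  not x: Gödel ¬ of 0.2 = 0 (operand ≠ 0)
  (((((((((y → y) → x) → not x) → y) → not y) → y) → x) → x) → not x): 1 > 0, so result = 0
  Gödel value = 0
Łukasiewicz evaluation:
  (y → y): min(1, 1 − 0.3 + 0.3) = 1
  ((y → y) → x): min(1, 1 − 1 + 0.2) = 0.2
  not x: Łukasiewicz ¬ gives 1 − 0.2 = 0.8
  (((y → y) → x) → not x): min(1, 1 − 0.2 + 0.8) = 1
  ((((y → y) → x) → not x) → y): min(1, 1 − 1 + 0.3) = 0.3
  not y: Łukasiewicz ¬ gives 1 − 0.3 = 0.7
  (((((y → y) → x) → not x) → y) → not y): min(1, 1 − 0.3 + 0.7) = 1
  ((((((y → y) → x) → not x) → y) → not y) → y): min(1, 1 − 1 + 0.3) = 0.3
  (((((((y → y) → x) → not x) → y) → not y) → y) → x): min(1, 1 − 0.3 + 0.2) = 0.9
  ((((((((y → y) → x) → not x) → y) → not y) → y) → x) → x): min(1, 1 − 0.9 + 0.2) = 0.3
  not x: Łukasiewicz ¬ gives 1 − 0.2 = 0.8
  (((((((((y → y) → x) → not x) → y) → not y) → y) → x) → x) → not x): min(1, 1 − 0.3 + 0.8) = 1
  Łukasiewicz value = 1
Difference: 0 − 1 = -1.00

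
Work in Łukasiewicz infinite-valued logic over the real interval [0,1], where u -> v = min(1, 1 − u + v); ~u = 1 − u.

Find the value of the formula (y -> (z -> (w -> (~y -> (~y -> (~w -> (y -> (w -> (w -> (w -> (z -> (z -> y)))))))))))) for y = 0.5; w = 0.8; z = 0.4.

~y: Łukasiewicz ¬ gives 1 − 0.5 = 0.5
~y: Łukasiewicz ¬ gives 1 − 0.5 = 0.5
~w: Łukasiewicz ¬ gives 1 − 0.8 = 0.2
(z -> y): min(1, 1 − 0.4 + 0.5) = 1
(z -> (z -> y)): min(1, 1 − 0.4 + 1) = 1
(w -> (z -> (z -> y))): min(1, 1 − 0.8 + 1) = 1
(w -> (w -> (z -> (z -> y)))): min(1, 1 − 0.8 + 1) = 1
(w -> (w -> (w -> (z -> (z -> y))))): min(1, 1 − 0.8 + 1) = 1
(y -> (w -> (w -> (w -> (z -> (z -> y)))))): min(1, 1 − 0.5 + 1) = 1
(~w -> (y -> (w -> (w -> (w -> (z -> (z -> y))))))): min(1, 1 − 0.2 + 1) = 1
(~y -> (~w -> (y -> (w -> (w -> (w -> (z -> (z -> y)))))))): min(1, 1 − 0.5 + 1) = 1
(~y -> (~y -> (~w -> (y -> (w -> (w -> (w -> (z -> (z -> y))))))))): min(1, 1 − 0.5 + 1) = 1
(w -> (~y -> (~y -> (~w -> (y -> (w -> (w -> (w -> (z -> (z -> y)))))))))): min(1, 1 − 0.8 + 1) = 1
(z -> (w -> (~y -> (~y -> (~w -> (y -> (w -> (w -> (w -> (z -> (z -> y))))))))))): min(1, 1 − 0.4 + 1) = 1
(y -> (z -> (w -> (~y -> (~y -> (~w -> (y -> (w -> (w -> (w -> (z -> (z -> y)))))))))))): min(1, 1 − 0.5 + 1) = 1

1.00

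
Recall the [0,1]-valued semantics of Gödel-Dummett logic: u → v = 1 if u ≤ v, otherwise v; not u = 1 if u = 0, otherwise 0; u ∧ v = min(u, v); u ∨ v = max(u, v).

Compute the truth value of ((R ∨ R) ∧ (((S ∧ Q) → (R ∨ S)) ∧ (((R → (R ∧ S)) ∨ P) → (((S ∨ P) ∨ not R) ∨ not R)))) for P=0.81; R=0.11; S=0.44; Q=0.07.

0.11

(R ∨ R) = max(0.11, 0.11) = 0.11
(S ∧ Q) = min(0.44, 0.07) = 0.07
(R ∨ S) = max(0.11, 0.44) = 0.44
((S ∧ Q) → (R ∨ S)): 0.07 ≤ 0.44, so result = 1
(R ∧ S) = min(0.11, 0.44) = 0.11
(R → (R ∧ S)): 0.11 ≤ 0.11, so result = 1
((R → (R ∧ S)) ∨ P) = max(1, 0.81) = 1
(S ∨ P) = max(0.44, 0.81) = 0.81
not R: Gödel ¬ of 0.11 = 0 (operand ≠ 0)
((S ∨ P) ∨ not R) = max(0.81, 0) = 0.81
not R: Gödel ¬ of 0.11 = 0 (operand ≠ 0)
(((S ∨ P) ∨ not R) ∨ not R) = max(0.81, 0) = 0.81
(((R → (R ∧ S)) ∨ P) → (((S ∨ P) ∨ not R) ∨ not R)): 1 > 0.81, so result = 0.81
(((S ∧ Q) → (R ∨ S)) ∧ (((R → (R ∧ S)) ∨ P) → (((S ∨ P) ∨ not R) ∨ not R))) = min(1, 0.81) = 0.81
((R ∨ R) ∧ (((S ∧ Q) → (R ∨ S)) ∧ (((R → (R ∧ S)) ∨ P) → (((S ∨ P) ∨ not R) ∨ not R)))) = min(0.11, 0.81) = 0.11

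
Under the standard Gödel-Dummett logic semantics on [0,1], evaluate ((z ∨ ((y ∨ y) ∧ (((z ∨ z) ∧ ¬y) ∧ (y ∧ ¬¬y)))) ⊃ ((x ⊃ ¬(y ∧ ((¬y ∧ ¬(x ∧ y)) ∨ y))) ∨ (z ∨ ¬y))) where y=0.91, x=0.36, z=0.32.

(y ∨ y) = max(0.91, 0.91) = 0.91
(z ∨ z) = max(0.32, 0.32) = 0.32
¬y: Gödel ¬ of 0.91 = 0 (operand ≠ 0)
((z ∨ z) ∧ ¬y) = min(0.32, 0) = 0
¬y: Gödel ¬ of 0.91 = 0 (operand ≠ 0)
¬¬y: Gödel ¬ of 0 = 1 (operand is 0)
(y ∧ ¬¬y) = min(0.91, 1) = 0.91
(((z ∨ z) ∧ ¬y) ∧ (y ∧ ¬¬y)) = min(0, 0.91) = 0
((y ∨ y) ∧ (((z ∨ z) ∧ ¬y) ∧ (y ∧ ¬¬y))) = min(0.91, 0) = 0
(z ∨ ((y ∨ y) ∧ (((z ∨ z) ∧ ¬y) ∧ (y ∧ ¬¬y)))) = max(0.32, 0) = 0.32
¬y: Gödel ¬ of 0.91 = 0 (operand ≠ 0)
(x ∧ y) = min(0.36, 0.91) = 0.36
¬(x ∧ y): Gödel ¬ of 0.36 = 0 (operand ≠ 0)
(¬y ∧ ¬(x ∧ y)) = min(0, 0) = 0
((¬y ∧ ¬(x ∧ y)) ∨ y) = max(0, 0.91) = 0.91
(y ∧ ((¬y ∧ ¬(x ∧ y)) ∨ y)) = min(0.91, 0.91) = 0.91
¬(y ∧ ((¬y ∧ ¬(x ∧ y)) ∨ y)): Gödel ¬ of 0.91 = 0 (operand ≠ 0)
(x ⊃ ¬(y ∧ ((¬y ∧ ¬(x ∧ y)) ∨ y))): 0.36 > 0, so result = 0
¬y: Gödel ¬ of 0.91 = 0 (operand ≠ 0)
(z ∨ ¬y) = max(0.32, 0) = 0.32
((x ⊃ ¬(y ∧ ((¬y ∧ ¬(x ∧ y)) ∨ y))) ∨ (z ∨ ¬y)) = max(0, 0.32) = 0.32
((z ∨ ((y ∨ y) ∧ (((z ∨ z) ∧ ¬y) ∧ (y ∧ ¬¬y)))) ⊃ ((x ⊃ ¬(y ∧ ((¬y ∧ ¬(x ∧ y)) ∨ y))) ∨ (z ∨ ¬y))): 0.32 ≤ 0.32, so result = 1

1.00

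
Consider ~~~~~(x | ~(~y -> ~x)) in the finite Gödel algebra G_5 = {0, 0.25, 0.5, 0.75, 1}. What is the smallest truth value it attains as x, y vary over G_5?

The minimum is attained at x = 0.25, y = 0:
  ~y: Gödel ¬ of 0 = 1 (operand is 0)
  ~x: Gödel ¬ of 0.25 = 0 (operand ≠ 0)
  (~y -> ~x): 1 > 0, so result = 0
  ~(~y -> ~x): Gödel ¬ of 0 = 1 (operand is 0)
  (x | ~(~y -> ~x)) = max(0.25, 1) = 1
  ~(x | ~(~y -> ~x)): Gödel ¬ of 1 = 0 (operand ≠ 0)
  ~~(x | ~(~y -> ~x)): Gödel ¬ of 0 = 1 (operand is 0)
  ~~~(x | ~(~y -> ~x)): Gödel ¬ of 1 = 0 (operand ≠ 0)
  ~~~~(x | ~(~y -> ~x)): Gödel ¬ of 0 = 1 (operand is 0)
  ~~~~~(x | ~(~y -> ~x)): Gödel ¬ of 1 = 0 (operand ≠ 0)
Checking all 25 assignments confirms none give a value below 0.00.

0.00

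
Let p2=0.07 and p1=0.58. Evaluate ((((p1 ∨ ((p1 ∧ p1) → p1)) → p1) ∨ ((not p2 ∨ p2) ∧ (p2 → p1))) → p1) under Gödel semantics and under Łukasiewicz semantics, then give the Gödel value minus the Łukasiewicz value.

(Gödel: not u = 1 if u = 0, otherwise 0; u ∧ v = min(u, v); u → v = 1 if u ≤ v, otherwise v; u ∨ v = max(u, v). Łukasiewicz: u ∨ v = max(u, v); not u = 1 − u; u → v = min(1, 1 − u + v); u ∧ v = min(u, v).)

Gödel evaluation:
  (p1 ∧ p1) = min(0.58, 0.58) = 0.58
  ((p1 ∧ p1) → p1): 0.58 ≤ 0.58, so result = 1
  (p1 ∨ ((p1 ∧ p1) → p1)) = max(0.58, 1) = 1
  ((p1 ∨ ((p1 ∧ p1) → p1)) → p1): 1 > 0.58, so result = 0.58
  not p2: Gödel ¬ of 0.07 = 0 (operand ≠ 0)
  (not p2 ∨ p2) = max(0, 0.07) = 0.07
  (p2 → p1): 0.07 ≤ 0.58, so result = 1
  ((not p2 ∨ p2) ∧ (p2 → p1)) = min(0.07, 1) = 0.07
  (((p1 ∨ ((p1 ∧ p1) → p1)) → p1) ∨ ((not p2 ∨ p2) ∧ (p2 → p1))) = max(0.58, 0.07) = 0.58
  ((((p1 ∨ ((p1 ∧ p1) → p1)) → p1) ∨ ((not p2 ∨ p2) ∧ (p2 → p1))) → p1): 0.58 ≤ 0.58, so result = 1
  Gödel value = 1
Łukasiewicz evaluation:
  (p1 ∧ p1) = min(0.58, 0.58) = 0.58
  ((p1 ∧ p1) → p1): min(1, 1 − 0.58 + 0.58) = 1
  (p1 ∨ ((p1 ∧ p1) → p1)) = max(0.58, 1) = 1
  ((p1 ∨ ((p1 ∧ p1) → p1)) → p1): min(1, 1 − 1 + 0.58) = 0.58
  not p2: Łukasiewicz ¬ gives 1 − 0.07 = 0.93
  (not p2 ∨ p2) = max(0.93, 0.07) = 0.93
  (p2 → p1): min(1, 1 − 0.07 + 0.58) = 1
  ((not p2 ∨ p2) ∧ (p2 → p1)) = min(0.93, 1) = 0.93
  (((p1 ∨ ((p1 ∧ p1) → p1)) → p1) ∨ ((not p2 ∨ p2) ∧ (p2 → p1))) = max(0.58, 0.93) = 0.93
  ((((p1 ∨ ((p1 ∧ p1) → p1)) → p1) ∨ ((not p2 ∨ p2) ∧ (p2 → p1))) → p1): min(1, 1 − 0.93 + 0.58) = 0.65
  Łukasiewicz value = 0.65
Difference: 1 − 0.65 = 0.35

0.35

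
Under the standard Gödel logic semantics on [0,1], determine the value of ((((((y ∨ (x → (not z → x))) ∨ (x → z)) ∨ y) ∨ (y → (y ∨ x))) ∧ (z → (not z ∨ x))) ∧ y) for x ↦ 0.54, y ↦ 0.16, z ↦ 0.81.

0.16

not z: Gödel ¬ of 0.81 = 0 (operand ≠ 0)
(not z → x): 0 ≤ 0.54, so result = 1
(x → (not z → x)): 0.54 ≤ 1, so result = 1
(y ∨ (x → (not z → x))) = max(0.16, 1) = 1
(x → z): 0.54 ≤ 0.81, so result = 1
((y ∨ (x → (not z → x))) ∨ (x → z)) = max(1, 1) = 1
(((y ∨ (x → (not z → x))) ∨ (x → z)) ∨ y) = max(1, 0.16) = 1
(y ∨ x) = max(0.16, 0.54) = 0.54
(y → (y ∨ x)): 0.16 ≤ 0.54, so result = 1
((((y ∨ (x → (not z → x))) ∨ (x → z)) ∨ y) ∨ (y → (y ∨ x))) = max(1, 1) = 1
not z: Gödel ¬ of 0.81 = 0 (operand ≠ 0)
(not z ∨ x) = max(0, 0.54) = 0.54
(z → (not z ∨ x)): 0.81 > 0.54, so result = 0.54
(((((y ∨ (x → (not z → x))) ∨ (x → z)) ∨ y) ∨ (y → (y ∨ x))) ∧ (z → (not z ∨ x))) = min(1, 0.54) = 0.54
((((((y ∨ (x → (not z → x))) ∨ (x → z)) ∨ y) ∨ (y → (y ∨ x))) ∧ (z → (not z ∨ x))) ∧ y) = min(0.54, 0.16) = 0.16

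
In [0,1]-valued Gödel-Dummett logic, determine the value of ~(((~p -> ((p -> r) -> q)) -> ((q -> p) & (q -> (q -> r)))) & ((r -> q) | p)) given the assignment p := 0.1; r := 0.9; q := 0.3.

0.00

~p: Gödel ¬ of 0.1 = 0 (operand ≠ 0)
(p -> r): 0.1 ≤ 0.9, so result = 1
((p -> r) -> q): 1 > 0.3, so result = 0.3
(~p -> ((p -> r) -> q)): 0 ≤ 0.3, so result = 1
(q -> p): 0.3 > 0.1, so result = 0.1
(q -> r): 0.3 ≤ 0.9, so result = 1
(q -> (q -> r)): 0.3 ≤ 1, so result = 1
((q -> p) & (q -> (q -> r))) = min(0.1, 1) = 0.1
((~p -> ((p -> r) -> q)) -> ((q -> p) & (q -> (q -> r)))): 1 > 0.1, so result = 0.1
(r -> q): 0.9 > 0.3, so result = 0.3
((r -> q) | p) = max(0.3, 0.1) = 0.3
(((~p -> ((p -> r) -> q)) -> ((q -> p) & (q -> (q -> r)))) & ((r -> q) | p)) = min(0.1, 0.3) = 0.1
~(((~p -> ((p -> r) -> q)) -> ((q -> p) & (q -> (q -> r)))) & ((r -> q) | p)): Gödel ¬ of 0.1 = 0 (operand ≠ 0)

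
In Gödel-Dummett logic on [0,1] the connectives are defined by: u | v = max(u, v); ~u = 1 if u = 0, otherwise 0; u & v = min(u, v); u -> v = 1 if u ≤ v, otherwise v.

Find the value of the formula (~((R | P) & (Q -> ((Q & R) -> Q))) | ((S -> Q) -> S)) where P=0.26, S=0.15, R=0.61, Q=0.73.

0.15

(R | P) = max(0.61, 0.26) = 0.61
(Q & R) = min(0.73, 0.61) = 0.61
((Q & R) -> Q): 0.61 ≤ 0.73, so result = 1
(Q -> ((Q & R) -> Q)): 0.73 ≤ 1, so result = 1
((R | P) & (Q -> ((Q & R) -> Q))) = min(0.61, 1) = 0.61
~((R | P) & (Q -> ((Q & R) -> Q))): Gödel ¬ of 0.61 = 0 (operand ≠ 0)
(S -> Q): 0.15 ≤ 0.73, so result = 1
((S -> Q) -> S): 1 > 0.15, so result = 0.15
(~((R | P) & (Q -> ((Q & R) -> Q))) | ((S -> Q) -> S)) = max(0, 0.15) = 0.15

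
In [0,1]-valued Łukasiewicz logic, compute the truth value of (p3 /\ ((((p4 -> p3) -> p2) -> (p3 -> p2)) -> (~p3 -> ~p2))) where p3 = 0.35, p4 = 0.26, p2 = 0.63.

(p4 -> p3): min(1, 1 − 0.26 + 0.35) = 1
((p4 -> p3) -> p2): min(1, 1 − 1 + 0.63) = 0.63
(p3 -> p2): min(1, 1 − 0.35 + 0.63) = 1
(((p4 -> p3) -> p2) -> (p3 -> p2)): min(1, 1 − 0.63 + 1) = 1
~p3: Łukasiewicz ¬ gives 1 − 0.35 = 0.65
~p2: Łukasiewicz ¬ gives 1 − 0.63 = 0.37
(~p3 -> ~p2): min(1, 1 − 0.65 + 0.37) = 0.72
((((p4 -> p3) -> p2) -> (p3 -> p2)) -> (~p3 -> ~p2)): min(1, 1 − 1 + 0.72) = 0.72
(p3 /\ ((((p4 -> p3) -> p2) -> (p3 -> p2)) -> (~p3 -> ~p2))) = min(0.35, 0.72) = 0.35

0.35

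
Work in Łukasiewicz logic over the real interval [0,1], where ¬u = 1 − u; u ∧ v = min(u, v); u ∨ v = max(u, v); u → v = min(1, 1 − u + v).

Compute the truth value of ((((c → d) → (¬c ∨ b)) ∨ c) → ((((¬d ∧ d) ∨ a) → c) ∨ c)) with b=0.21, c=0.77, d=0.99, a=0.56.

(c → d): min(1, 1 − 0.77 + 0.99) = 1
¬c: Łukasiewicz ¬ gives 1 − 0.77 = 0.23
(¬c ∨ b) = max(0.23, 0.21) = 0.23
((c → d) → (¬c ∨ b)): min(1, 1 − 1 + 0.23) = 0.23
(((c → d) → (¬c ∨ b)) ∨ c) = max(0.23, 0.77) = 0.77
¬d: Łukasiewicz ¬ gives 1 − 0.99 = 0.01
(¬d ∧ d) = min(0.01, 0.99) = 0.01
((¬d ∧ d) ∨ a) = max(0.01, 0.56) = 0.56
(((¬d ∧ d) ∨ a) → c): min(1, 1 − 0.56 + 0.77) = 1
((((¬d ∧ d) ∨ a) → c) ∨ c) = max(1, 0.77) = 1
((((c → d) → (¬c ∨ b)) ∨ c) → ((((¬d ∧ d) ∨ a) → c) ∨ c)): min(1, 1 − 0.77 + 1) = 1

1.00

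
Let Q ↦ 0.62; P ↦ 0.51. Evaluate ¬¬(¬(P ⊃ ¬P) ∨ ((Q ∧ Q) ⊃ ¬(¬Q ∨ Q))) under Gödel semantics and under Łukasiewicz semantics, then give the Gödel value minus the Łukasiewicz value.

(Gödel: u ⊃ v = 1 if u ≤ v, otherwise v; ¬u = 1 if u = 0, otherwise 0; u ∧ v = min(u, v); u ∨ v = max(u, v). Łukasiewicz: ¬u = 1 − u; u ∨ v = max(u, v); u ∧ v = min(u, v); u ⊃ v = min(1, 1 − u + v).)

0.24

Gödel evaluation:
  ¬P: Gödel ¬ of 0.51 = 0 (operand ≠ 0)
  (P ⊃ ¬P): 0.51 > 0, so result = 0
  ¬(P ⊃ ¬P): Gödel ¬ of 0 = 1 (operand is 0)
  (Q ∧ Q) = min(0.62, 0.62) = 0.62
  ¬Q: Gödel ¬ of 0.62 = 0 (operand ≠ 0)
  (¬Q ∨ Q) = max(0, 0.62) = 0.62
  ¬(¬Q ∨ Q): Gödel ¬ of 0.62 = 0 (operand ≠ 0)
  ((Q ∧ Q) ⊃ ¬(¬Q ∨ Q)): 0.62 > 0, so result = 0
  (¬(P ⊃ ¬P) ∨ ((Q ∧ Q) ⊃ ¬(¬Q ∨ Q))) = max(1, 0) = 1
  ¬(¬(P ⊃ ¬P) ∨ ((Q ∧ Q) ⊃ ¬(¬Q ∨ Q))): Gödel ¬ of 1 = 0 (operand ≠ 0)
  ¬¬(¬(P ⊃ ¬P) ∨ ((Q ∧ Q) ⊃ ¬(¬Q ∨ Q))): Gödel ¬ of 0 = 1 (operand is 0)
  Gödel value = 1
Łukasiewicz evaluation:
  ¬P: Łukasiewicz ¬ gives 1 − 0.51 = 0.49
  (P ⊃ ¬P): min(1, 1 − 0.51 + 0.49) = 0.98
  ¬(P ⊃ ¬P): Łukasiewicz ¬ gives 1 − 0.98 = 0.02
  (Q ∧ Q) = min(0.62, 0.62) = 0.62
  ¬Q: Łukasiewicz ¬ gives 1 − 0.62 = 0.38
  (¬Q ∨ Q) = max(0.38, 0.62) = 0.62
  ¬(¬Q ∨ Q): Łukasiewicz ¬ gives 1 − 0.62 = 0.38
  ((Q ∧ Q) ⊃ ¬(¬Q ∨ Q)): min(1, 1 − 0.62 + 0.38) = 0.76
  (¬(P ⊃ ¬P) ∨ ((Q ∧ Q) ⊃ ¬(¬Q ∨ Q))) = max(0.02, 0.76) = 0.76
  ¬(¬(P ⊃ ¬P) ∨ ((Q ∧ Q) ⊃ ¬(¬Q ∨ Q))): Łukasiewicz ¬ gives 1 − 0.76 = 0.24
  ¬¬(¬(P ⊃ ¬P) ∨ ((Q ∧ Q) ⊃ ¬(¬Q ∨ Q))): Łukasiewicz ¬ gives 1 − 0.24 = 0.76
  Łukasiewicz value = 0.76
Difference: 1 − 0.76 = 0.24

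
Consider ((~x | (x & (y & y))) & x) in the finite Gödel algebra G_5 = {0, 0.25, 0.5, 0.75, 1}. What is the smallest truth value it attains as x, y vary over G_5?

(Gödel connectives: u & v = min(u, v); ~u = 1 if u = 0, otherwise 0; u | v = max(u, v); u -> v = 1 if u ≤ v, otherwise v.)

0.00

The minimum is attained at x = 0, y = 0:
  ~x: Gödel ¬ of 0 = 1 (operand is 0)
  (y & y) = min(0, 0) = 0
  (x & (y & y)) = min(0, 0) = 0
  (~x | (x & (y & y))) = max(1, 0) = 1
  ((~x | (x & (y & y))) & x) = min(1, 0) = 0
Checking all 25 assignments confirms none give a value below 0.00.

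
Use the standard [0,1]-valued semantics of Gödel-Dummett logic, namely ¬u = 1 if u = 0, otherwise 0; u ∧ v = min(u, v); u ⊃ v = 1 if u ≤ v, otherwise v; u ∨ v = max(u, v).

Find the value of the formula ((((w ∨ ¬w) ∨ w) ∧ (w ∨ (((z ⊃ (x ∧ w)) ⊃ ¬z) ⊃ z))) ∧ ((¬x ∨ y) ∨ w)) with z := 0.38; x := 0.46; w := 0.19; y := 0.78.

¬w: Gödel ¬ of 0.19 = 0 (operand ≠ 0)
(w ∨ ¬w) = max(0.19, 0) = 0.19
((w ∨ ¬w) ∨ w) = max(0.19, 0.19) = 0.19
(x ∧ w) = min(0.46, 0.19) = 0.19
(z ⊃ (x ∧ w)): 0.38 > 0.19, so result = 0.19
¬z: Gödel ¬ of 0.38 = 0 (operand ≠ 0)
((z ⊃ (x ∧ w)) ⊃ ¬z): 0.19 > 0, so result = 0
(((z ⊃ (x ∧ w)) ⊃ ¬z) ⊃ z): 0 ≤ 0.38, so result = 1
(w ∨ (((z ⊃ (x ∧ w)) ⊃ ¬z) ⊃ z)) = max(0.19, 1) = 1
(((w ∨ ¬w) ∨ w) ∧ (w ∨ (((z ⊃ (x ∧ w)) ⊃ ¬z) ⊃ z))) = min(0.19, 1) = 0.19
¬x: Gödel ¬ of 0.46 = 0 (operand ≠ 0)
(¬x ∨ y) = max(0, 0.78) = 0.78
((¬x ∨ y) ∨ w) = max(0.78, 0.19) = 0.78
((((w ∨ ¬w) ∨ w) ∧ (w ∨ (((z ⊃ (x ∧ w)) ⊃ ¬z) ⊃ z))) ∧ ((¬x ∨ y) ∨ w)) = min(0.19, 0.78) = 0.19

0.19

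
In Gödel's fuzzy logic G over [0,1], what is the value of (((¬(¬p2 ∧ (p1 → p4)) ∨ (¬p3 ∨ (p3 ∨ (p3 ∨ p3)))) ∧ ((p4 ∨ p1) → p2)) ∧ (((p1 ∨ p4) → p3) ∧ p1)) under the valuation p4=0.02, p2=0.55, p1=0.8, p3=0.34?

¬p2: Gödel ¬ of 0.55 = 0 (operand ≠ 0)
(p1 → p4): 0.8 > 0.02, so result = 0.02
(¬p2 ∧ (p1 → p4)) = min(0, 0.02) = 0
¬(¬p2 ∧ (p1 → p4)): Gödel ¬ of 0 = 1 (operand is 0)
¬p3: Gödel ¬ of 0.34 = 0 (operand ≠ 0)
(p3 ∨ p3) = max(0.34, 0.34) = 0.34
(p3 ∨ (p3 ∨ p3)) = max(0.34, 0.34) = 0.34
(¬p3 ∨ (p3 ∨ (p3 ∨ p3))) = max(0, 0.34) = 0.34
(¬(¬p2 ∧ (p1 → p4)) ∨ (¬p3 ∨ (p3 ∨ (p3 ∨ p3)))) = max(1, 0.34) = 1
(p4 ∨ p1) = max(0.02, 0.8) = 0.8
((p4 ∨ p1) → p2): 0.8 > 0.55, so result = 0.55
((¬(¬p2 ∧ (p1 → p4)) ∨ (¬p3 ∨ (p3 ∨ (p3 ∨ p3)))) ∧ ((p4 ∨ p1) → p2)) = min(1, 0.55) = 0.55
(p1 ∨ p4) = max(0.8, 0.02) = 0.8
((p1 ∨ p4) → p3): 0.8 > 0.34, so result = 0.34
(((p1 ∨ p4) → p3) ∧ p1) = min(0.34, 0.8) = 0.34
(((¬(¬p2 ∧ (p1 → p4)) ∨ (¬p3 ∨ (p3 ∨ (p3 ∨ p3)))) ∧ ((p4 ∨ p1) → p2)) ∧ (((p1 ∨ p4) → p3) ∧ p1)) = min(0.55, 0.34) = 0.34

0.34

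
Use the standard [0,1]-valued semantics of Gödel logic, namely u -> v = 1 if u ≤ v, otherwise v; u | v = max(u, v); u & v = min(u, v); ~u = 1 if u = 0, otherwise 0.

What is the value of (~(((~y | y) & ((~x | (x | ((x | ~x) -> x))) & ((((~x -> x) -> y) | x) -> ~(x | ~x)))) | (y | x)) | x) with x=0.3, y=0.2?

0.30

~y: Gödel ¬ of 0.2 = 0 (operand ≠ 0)
(~y | y) = max(0, 0.2) = 0.2
~x: Gödel ¬ of 0.3 = 0 (operand ≠ 0)
~x: Gödel ¬ of 0.3 = 0 (operand ≠ 0)
(x | ~x) = max(0.3, 0) = 0.3
((x | ~x) -> x): 0.3 ≤ 0.3, so result = 1
(x | ((x | ~x) -> x)) = max(0.3, 1) = 1
(~x | (x | ((x | ~x) -> x))) = max(0, 1) = 1
~x: Gödel ¬ of 0.3 = 0 (operand ≠ 0)
(~x -> x): 0 ≤ 0.3, so result = 1
((~x -> x) -> y): 1 > 0.2, so result = 0.2
(((~x -> x) -> y) | x) = max(0.2, 0.3) = 0.3
~x: Gödel ¬ of 0.3 = 0 (operand ≠ 0)
(x | ~x) = max(0.3, 0) = 0.3
~(x | ~x): Gödel ¬ of 0.3 = 0 (operand ≠ 0)
((((~x -> x) -> y) | x) -> ~(x | ~x)): 0.3 > 0, so result = 0
((~x | (x | ((x | ~x) -> x))) & ((((~x -> x) -> y) | x) -> ~(x | ~x))) = min(1, 0) = 0
((~y | y) & ((~x | (x | ((x | ~x) -> x))) & ((((~x -> x) -> y) | x) -> ~(x | ~x)))) = min(0.2, 0) = 0
(y | x) = max(0.2, 0.3) = 0.3
(((~y | y) & ((~x | (x | ((x | ~x) -> x))) & ((((~x -> x) -> y) | x) -> ~(x | ~x)))) | (y | x)) = max(0, 0.3) = 0.3
~(((~y | y) & ((~x | (x | ((x | ~x) -> x))) & ((((~x -> x) -> y) | x) -> ~(x | ~x)))) | (y | x)): Gödel ¬ of 0.3 = 0 (operand ≠ 0)
(~(((~y | y) & ((~x | (x | ((x | ~x) -> x))) & ((((~x -> x) -> y) | x) -> ~(x | ~x)))) | (y | x)) | x) = max(0, 0.3) = 0.3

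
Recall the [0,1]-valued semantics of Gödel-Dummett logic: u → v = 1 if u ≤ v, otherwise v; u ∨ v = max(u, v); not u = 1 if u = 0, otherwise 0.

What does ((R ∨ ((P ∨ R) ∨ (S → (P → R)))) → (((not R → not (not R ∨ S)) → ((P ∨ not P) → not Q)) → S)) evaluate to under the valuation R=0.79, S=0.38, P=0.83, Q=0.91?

(P ∨ R) = max(0.83, 0.79) = 0.83
(P → R): 0.83 > 0.79, so result = 0.79
(S → (P → R)): 0.38 ≤ 0.79, so result = 1
((P ∨ R) ∨ (S → (P → R))) = max(0.83, 1) = 1
(R ∨ ((P ∨ R) ∨ (S → (P → R)))) = max(0.79, 1) = 1
not R: Gödel ¬ of 0.79 = 0 (operand ≠ 0)
not R: Gödel ¬ of 0.79 = 0 (operand ≠ 0)
(not R ∨ S) = max(0, 0.38) = 0.38
not (not R ∨ S): Gödel ¬ of 0.38 = 0 (operand ≠ 0)
(not R → not (not R ∨ S)): 0 ≤ 0, so result = 1
not P: Gödel ¬ of 0.83 = 0 (operand ≠ 0)
(P ∨ not P) = max(0.83, 0) = 0.83
not Q: Gödel ¬ of 0.91 = 0 (operand ≠ 0)
((P ∨ not P) → not Q): 0.83 > 0, so result = 0
((not R → not (not R ∨ S)) → ((P ∨ not P) → not Q)): 1 > 0, so result = 0
(((not R → not (not R ∨ S)) → ((P ∨ not P) → not Q)) → S): 0 ≤ 0.38, so result = 1
((R ∨ ((P ∨ R) ∨ (S → (P → R)))) → (((not R → not (not R ∨ S)) → ((P ∨ not P) → not Q)) → S)): 1 ≤ 1, so result = 1

1.00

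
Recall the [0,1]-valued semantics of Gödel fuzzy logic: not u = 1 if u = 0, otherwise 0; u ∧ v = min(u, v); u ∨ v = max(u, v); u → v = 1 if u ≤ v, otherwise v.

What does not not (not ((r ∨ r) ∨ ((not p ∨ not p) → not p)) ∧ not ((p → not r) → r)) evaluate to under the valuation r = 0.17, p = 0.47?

0.00

(r ∨ r) = max(0.17, 0.17) = 0.17
not p: Gödel ¬ of 0.47 = 0 (operand ≠ 0)
not p: Gödel ¬ of 0.47 = 0 (operand ≠ 0)
(not p ∨ not p) = max(0, 0) = 0
not p: Gödel ¬ of 0.47 = 0 (operand ≠ 0)
((not p ∨ not p) → not p): 0 ≤ 0, so result = 1
((r ∨ r) ∨ ((not p ∨ not p) → not p)) = max(0.17, 1) = 1
not ((r ∨ r) ∨ ((not p ∨ not p) → not p)): Gödel ¬ of 1 = 0 (operand ≠ 0)
not r: Gödel ¬ of 0.17 = 0 (operand ≠ 0)
(p → not r): 0.47 > 0, so result = 0
((p → not r) → r): 0 ≤ 0.17, so result = 1
not ((p → not r) → r): Gödel ¬ of 1 = 0 (operand ≠ 0)
(not ((r ∨ r) ∨ ((not p ∨ not p) → not p)) ∧ not ((p → not r) → r)) = min(0, 0) = 0
not (not ((r ∨ r) ∨ ((not p ∨ not p) → not p)) ∧ not ((p → not r) → r)): Gödel ¬ of 0 = 1 (operand is 0)
not not (not ((r ∨ r) ∨ ((not p ∨ not p) → not p)) ∧ not ((p → not r) → r)): Gödel ¬ of 1 = 0 (operand ≠ 0)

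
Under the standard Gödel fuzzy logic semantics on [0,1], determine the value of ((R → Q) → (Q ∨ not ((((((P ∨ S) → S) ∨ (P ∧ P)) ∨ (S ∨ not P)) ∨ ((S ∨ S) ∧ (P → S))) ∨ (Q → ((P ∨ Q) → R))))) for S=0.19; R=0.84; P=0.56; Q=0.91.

(R → Q): 0.84 ≤ 0.91, so result = 1
(P ∨ S) = max(0.56, 0.19) = 0.56
((P ∨ S) → S): 0.56 > 0.19, so result = 0.19
(P ∧ P) = min(0.56, 0.56) = 0.56
(((P ∨ S) → S) ∨ (P ∧ P)) = max(0.19, 0.56) = 0.56
not P: Gödel ¬ of 0.56 = 0 (operand ≠ 0)
(S ∨ not P) = max(0.19, 0) = 0.19
((((P ∨ S) → S) ∨ (P ∧ P)) ∨ (S ∨ not P)) = max(0.56, 0.19) = 0.56
(S ∨ S) = max(0.19, 0.19) = 0.19
(P → S): 0.56 > 0.19, so result = 0.19
((S ∨ S) ∧ (P → S)) = min(0.19, 0.19) = 0.19
(((((P ∨ S) → S) ∨ (P ∧ P)) ∨ (S ∨ not P)) ∨ ((S ∨ S) ∧ (P → S))) = max(0.56, 0.19) = 0.56
(P ∨ Q) = max(0.56, 0.91) = 0.91
((P ∨ Q) → R): 0.91 > 0.84, so result = 0.84
(Q → ((P ∨ Q) → R)): 0.91 > 0.84, so result = 0.84
((((((P ∨ S) → S) ∨ (P ∧ P)) ∨ (S ∨ not P)) ∨ ((S ∨ S) ∧ (P → S))) ∨ (Q → ((P ∨ Q) → R))) = max(0.56, 0.84) = 0.84
not ((((((P ∨ S) → S) ∨ (P ∧ P)) ∨ (S ∨ not P)) ∨ ((S ∨ S) ∧ (P → S))) ∨ (Q → ((P ∨ Q) → R))): Gödel ¬ of 0.84 = 0 (operand ≠ 0)
(Q ∨ not ((((((P ∨ S) → S) ∨ (P ∧ P)) ∨ (S ∨ not P)) ∨ ((S ∨ S) ∧ (P → S))) ∨ (Q → ((P ∨ Q) → R)))) = max(0.91, 0) = 0.91
((R → Q) → (Q ∨ not ((((((P ∨ S) → S) ∨ (P ∧ P)) ∨ (S ∨ not P)) ∨ ((S ∨ S) ∧ (P → S))) ∨ (Q → ((P ∨ Q) → R))))): 1 > 0.91, so result = 0.91

0.91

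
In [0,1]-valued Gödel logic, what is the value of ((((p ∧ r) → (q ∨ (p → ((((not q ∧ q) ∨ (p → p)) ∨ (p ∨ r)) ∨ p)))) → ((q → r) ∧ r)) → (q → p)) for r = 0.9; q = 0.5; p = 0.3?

(p ∧ r) = min(0.3, 0.9) = 0.3
not q: Gödel ¬ of 0.5 = 0 (operand ≠ 0)
(not q ∧ q) = min(0, 0.5) = 0
(p → p): 0.3 ≤ 0.3, so result = 1
((not q ∧ q) ∨ (p → p)) = max(0, 1) = 1
(p ∨ r) = max(0.3, 0.9) = 0.9
(((not q ∧ q) ∨ (p → p)) ∨ (p ∨ r)) = max(1, 0.9) = 1
((((not q ∧ q) ∨ (p → p)) ∨ (p ∨ r)) ∨ p) = max(1, 0.3) = 1
(p → ((((not q ∧ q) ∨ (p → p)) ∨ (p ∨ r)) ∨ p)): 0.3 ≤ 1, so result = 1
(q ∨ (p → ((((not q ∧ q) ∨ (p → p)) ∨ (p ∨ r)) ∨ p))) = max(0.5, 1) = 1
((p ∧ r) → (q ∨ (p → ((((not q ∧ q) ∨ (p → p)) ∨ (p ∨ r)) ∨ p)))): 0.3 ≤ 1, so result = 1
(q → r): 0.5 ≤ 0.9, so result = 1
((q → r) ∧ r) = min(1, 0.9) = 0.9
(((p ∧ r) → (q ∨ (p → ((((not q ∧ q) ∨ (p → p)) ∨ (p ∨ r)) ∨ p)))) → ((q → r) ∧ r)): 1 > 0.9, so result = 0.9
(q → p): 0.5 > 0.3, so result = 0.3
((((p ∧ r) → (q ∨ (p → ((((not q ∧ q) ∨ (p → p)) ∨ (p ∨ r)) ∨ p)))) → ((q → r) ∧ r)) → (q → p)): 0.9 > 0.3, so result = 0.3

0.30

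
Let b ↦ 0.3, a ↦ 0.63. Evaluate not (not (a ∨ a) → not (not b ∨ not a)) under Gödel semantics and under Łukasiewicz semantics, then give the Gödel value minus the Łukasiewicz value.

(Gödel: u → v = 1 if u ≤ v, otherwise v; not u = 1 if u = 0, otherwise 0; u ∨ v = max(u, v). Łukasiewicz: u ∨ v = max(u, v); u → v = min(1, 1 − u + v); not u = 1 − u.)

-0.07

Gödel evaluation:
  (a ∨ a) = max(0.63, 0.63) = 0.63
  not (a ∨ a): Gödel ¬ of 0.63 = 0 (operand ≠ 0)
  not b: Gödel ¬ of 0.3 = 0 (operand ≠ 0)
  not a: Gödel ¬ of 0.63 = 0 (operand ≠ 0)
  (not b ∨ not a) = max(0, 0) = 0
  not (not b ∨ not a): Gödel ¬ of 0 = 1 (operand is 0)
  (not (a ∨ a) → not (not b ∨ not a)): 0 ≤ 1, so result = 1
  not (not (a ∨ a) → not (not b ∨ not a)): Gödel ¬ of 1 = 0 (operand ≠ 0)
  Gödel value = 0
Łukasiewicz evaluation:
  (a ∨ a) = max(0.63, 0.63) = 0.63
  not (a ∨ a): Łukasiewicz ¬ gives 1 − 0.63 = 0.37
  not b: Łukasiewicz ¬ gives 1 − 0.3 = 0.7
  not a: Łukasiewicz ¬ gives 1 − 0.63 = 0.37
  (not b ∨ not a) = max(0.7, 0.37) = 0.7
  not (not b ∨ not a): Łukasiewicz ¬ gives 1 − 0.7 = 0.3
  (not (a ∨ a) → not (not b ∨ not a)): min(1, 1 − 0.37 + 0.3) = 0.93
  not (not (a ∨ a) → not (not b ∨ not a)): Łukasiewicz ¬ gives 1 − 0.93 = 0.07
  Łukasiewicz value = 0.07
Difference: 0 − 0.07 = -0.07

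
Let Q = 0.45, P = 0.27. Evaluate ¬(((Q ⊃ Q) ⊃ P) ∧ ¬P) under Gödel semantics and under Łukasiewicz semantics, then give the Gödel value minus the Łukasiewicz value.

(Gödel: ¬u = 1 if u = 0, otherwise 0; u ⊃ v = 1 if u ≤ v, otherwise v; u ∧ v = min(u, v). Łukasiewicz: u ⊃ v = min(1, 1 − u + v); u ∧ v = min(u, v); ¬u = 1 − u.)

0.27

Gödel evaluation:
  (Q ⊃ Q): 0.45 ≤ 0.45, so result = 1
  ((Q ⊃ Q) ⊃ P): 1 > 0.27, so result = 0.27
  ¬P: Gödel ¬ of 0.27 = 0 (operand ≠ 0)
  (((Q ⊃ Q) ⊃ P) ∧ ¬P) = min(0.27, 0) = 0
  ¬(((Q ⊃ Q) ⊃ P) ∧ ¬P): Gödel ¬ of 0 = 1 (operand is 0)
  Gödel value = 1
Łukasiewicz evaluation:
  (Q ⊃ Q): min(1, 1 − 0.45 + 0.45) = 1
  ((Q ⊃ Q) ⊃ P): min(1, 1 − 1 + 0.27) = 0.27
  ¬P: Łukasiewicz ¬ gives 1 − 0.27 = 0.73
  (((Q ⊃ Q) ⊃ P) ∧ ¬P) = min(0.27, 0.73) = 0.27
  ¬(((Q ⊃ Q) ⊃ P) ∧ ¬P): Łukasiewicz ¬ gives 1 − 0.27 = 0.73
  Łukasiewicz value = 0.73
Difference: 1 − 0.73 = 0.27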